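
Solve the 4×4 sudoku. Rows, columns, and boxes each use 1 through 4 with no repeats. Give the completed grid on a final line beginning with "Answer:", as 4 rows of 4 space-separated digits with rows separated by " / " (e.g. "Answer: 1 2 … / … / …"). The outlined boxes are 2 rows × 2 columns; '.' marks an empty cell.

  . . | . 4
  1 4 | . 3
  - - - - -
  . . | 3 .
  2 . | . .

Step 1. [r4c4∈{1}] r4c4 has the single candidate 1. So r4c4=1.
Step 2. [r1c2∈{2,3}] across col 2, 2 lands solely at r1c2. So r1c2=2.
Step 3. [r4c3∈{4}] only 4 remains possible at r4c3 ⇒ r4c3=4.
Step 4. [r3c2∈{1}] only 1 remains possible at r3c2, so r3c2=1.
Step 5. [r1c3∈{1}] nothing but 1 survives at r1c3 ⇒ r1c3=1.
Step 6. [r3c4∈{2}] only 2 remains possible at r3c4, so r3c4=2.
Step 7. [r2c3∈{2}] r2c3's peers cover all but 2, so r2c3=2.
Step 8. [r4c2∈{3}] nothing but 3 survives at r4c2 ⇒ r4c2=3.
Step 9. [r1c1∈{3}] r1c1 is down to just 3, so r1c1=3.
Step 10. [r3c1∈{4}] r3c1 has the single candidate 4 ⇒ r3c1=4.

Answer: 3 2 1 4 / 1 4 2 3 / 4 1 3 2 / 2 3 4 1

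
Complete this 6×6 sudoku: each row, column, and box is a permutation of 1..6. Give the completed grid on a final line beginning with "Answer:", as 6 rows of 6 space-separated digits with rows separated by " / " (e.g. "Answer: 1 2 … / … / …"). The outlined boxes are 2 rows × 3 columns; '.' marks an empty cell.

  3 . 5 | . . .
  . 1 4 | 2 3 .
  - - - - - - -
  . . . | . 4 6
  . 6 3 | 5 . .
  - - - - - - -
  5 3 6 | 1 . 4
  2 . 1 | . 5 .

Step 1. [r6c4∈{3,6}] across row 6, 6 lands solely at r6c4. So r6c4=6.
Step 2. [r4c6∈{1,2}] in col 6, 2 fits only at r4c6. So r4c6=2.
Step 3. [r4c5∈{1}] r4c5 has the single candidate 1 ⇒ r4c5=1.
Step 4. [r1c2∈{2}] r1c2 is down to just 2 ⇒ r1c2=2.
Step 5. [r3c4∈{3}] r3c4 has the single candidate 3 ⇒ r3c4=3.
Step 6. [r1c6∈{1}] only 1 remains possible at r1c6. So r1c6=1.
Step 7. [r6c2∈{4}] r6c2 is down to just 4, so r6c2=4.
Step 8. [r3c1∈{1}] only 1 remains possible at r3c1. So r3c1=1.
Step 9. [r3c2∈{5}] r3c2 has the single candidate 5. So r3c2=5.
Step 10. [r3c3∈{2}] r3c3 has the single candidate 2. So r3c3=2.
Step 11. [r1c4∈{4}] r1c4's peers cover all but 4 ⇒ r1c4=4.
Step 12. [r4c1∈{4}] r4c1 is down to just 4. So r4c1=4.
Step 13. [r6c6∈{3}] only 3 remains possible at r6c6, so r6c6=3.
Step 14. [r2c6∈{5}] r2c6 is down to just 5, so r2c6=5.
Step 15. [r1c5∈{6}] only 6 remains possible at r1c5 ⇒ r1c5=6.
Step 16. [r5c5∈{2}] r5c5's peers cover all but 2. So r5c5=2.
Step 17. [r2c1∈{6}] r2c1 is down to just 6 ⇒ r2c1=6.

Answer: 3 2 5 4 6 1 / 6 1 4 2 3 5 / 1 5 2 3 4 6 / 4 6 3 5 1 2 / 5 3 6 1 2 4 / 2 4 1 6 5 3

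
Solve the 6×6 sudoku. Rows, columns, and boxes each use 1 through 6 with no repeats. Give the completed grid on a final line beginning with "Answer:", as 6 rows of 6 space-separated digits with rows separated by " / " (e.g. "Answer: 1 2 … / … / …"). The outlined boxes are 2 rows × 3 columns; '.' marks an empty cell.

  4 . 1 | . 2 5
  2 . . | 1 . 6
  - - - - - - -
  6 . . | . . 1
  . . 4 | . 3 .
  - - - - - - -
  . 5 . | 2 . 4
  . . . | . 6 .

Step 1. [r6c6∈{3}] only 3 remains possible at r6c6, so r6c6=3.
Step 2. [r3c5∈{4,5}] across col 5, 5 lands solely at r3c5 ⇒ r3c5=5.
Step 3. [r6c1∈{1}] only 1 remains possible at r6c1, so r6c1=1.
Step 4. [r2c2∈{3}] only 3 remains possible at r2c2. So r2c2=3.
Step 5. [r3c2∈{2}] r3c2 is down to just 2, so r3c2=2.
Step 6. [r5c1∈{3}] r5c1 has the single candidate 3. So r5c1=3.
Step 7. [r5c5∈{1}] r5c5's peers cover all but 1 ⇒ r5c5=1.
Step 8. [r4c4∈{6}] r4c4 has the single candidate 6, so r4c4=6.
Step 9. [r3c3∈{3}] only 3 remains possible at r3c3 ⇒ r3c3=3.
Step 10. [r1c4∈{3}] r1c4's peers cover all but 3. So r1c4=3.
Step 11. [r3c4∈{4}] only 4 remains possible at r3c4. So r3c4=4.
Step 12. [r4c6∈{2}] r4c6 has the single candidate 2. So r4c6=2.
Step 13. [r4c2∈{1}] r4c2 is down to just 1, so r4c2=1.
Step 14. [r1c2∈{6}] r1c2's peers cover all but 6 ⇒ r1c2=6.
Step 15. [r6c3∈{2}] r6c3's peers cover all but 2. So r6c3=2.
Step 16. [r6c4∈{5}] r6c4's peers cover all but 5. So r6c4=5.
Step 17. [r6c2∈{4}] r6c2's peers cover all but 4 ⇒ r6c2=4.
Step 18. [r5c3∈{6}] nothing but 6 survives at r5c3. So r5c3=6.
Step 19. [r2c3∈{5}] r2c3 is down to just 5, so r2c3=5.
Step 20. [r4c1∈{5}] r4c1 has the single candidate 5. So r4c1=5.
Step 21. [r2c5∈{4}] r2c5 is down to just 4 ⇒ r2c5=4.

Answer: 4 6 1 3 2 5 / 2 3 5 1 4 6 / 6 2 3 4 5 1 / 5 1 4 6 3 2 / 3 5 6 2 1 4 / 1 4 2 5 6 3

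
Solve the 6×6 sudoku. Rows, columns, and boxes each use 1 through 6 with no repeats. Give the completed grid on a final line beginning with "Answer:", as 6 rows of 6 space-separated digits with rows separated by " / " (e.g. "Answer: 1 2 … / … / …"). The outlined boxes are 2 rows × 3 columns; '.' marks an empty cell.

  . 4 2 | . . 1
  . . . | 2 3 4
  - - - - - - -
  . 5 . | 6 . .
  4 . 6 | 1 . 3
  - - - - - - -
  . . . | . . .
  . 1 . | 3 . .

Step 1. [r3c6∈{2}] r3c6 is down to just 2 ⇒ r3c6=2.
Step 2. [r1c1∈{3,5,6}] row 1 places 3 nowhere but r1c1, so r1c1=3.
Step 3. [r5c4∈{4,5}] col 4 places 4 nowhere but r5c4 ⇒ r5c4=4.
Step 4. [r5c2∈{2,3,6}] r5c2 is the only open cell in col 2 admitting 3. So r5c2=3.
Step 5. [r5c3∈{5}] only 5 remains possible at r5c3, so r5c3=5.
Step 6. [r5c6∈{6}] r5c6's peers cover all but 6. So r5c6=6.
Step 7. [r4c5∈{5}] only 5 remains possible at r4c5, so r4c5=5.
Step 8. [r5c1∈{2}] r5c1's peers cover all but 2. So r5c1=2.
Step 9. [r2c1∈{1,5,6}] r2c1 is the only open cell in row 2 admitting 5 ⇒ r2c1=5.
Step 10. [r3c1∈{1}] r3c1's peers cover all but 1, so r3c1=1.
Step 11. [r6c5∈{2}] r6c5 is down to just 2, so r6c5=2.
Step 12. [r3c3∈{3}] r3c3 is down to just 3. So r3c3=3.
Step 13. [r3c5∈{4}] r3c5 has the single candidate 4 ⇒ r3c5=4.
Step 14. [r5c5∈{1}] r5c5 has the single candidate 1, so r5c5=1.
Step 15. [r6c6∈{5}] only 5 remains possible at r6c6 ⇒ r6c6=5.
Step 16. [r2c2∈{6}] nothing but 6 survives at r2c2. So r2c2=6.
Step 17. [r1c4∈{5}] nothing but 5 survives at r1c4, so r1c4=5.
Step 18. [r6c1∈{6}] r6c1's peers cover all but 6, so r6c1=6.
Step 19. [r4c2∈{2}] nothing but 2 survives at r4c2, so r4c2=2.
Step 20. [r6c3∈{4}] only 4 remains possible at r6c3. So r6c3=4.
Step 21. [r2c3∈{1}] r2c3 has the single candidate 1. So r2c3=1.
Step 22. [r1c5∈{6}] only 6 remains possible at r1c5. So r1c5=6.

Answer: 3 4 2 5 6 1 / 5 6 1 2 3 4 / 1 5 3 6 4 2 / 4 2 6 1 5 3 / 2 3 5 4 1 6 / 6 1 4 3 2 5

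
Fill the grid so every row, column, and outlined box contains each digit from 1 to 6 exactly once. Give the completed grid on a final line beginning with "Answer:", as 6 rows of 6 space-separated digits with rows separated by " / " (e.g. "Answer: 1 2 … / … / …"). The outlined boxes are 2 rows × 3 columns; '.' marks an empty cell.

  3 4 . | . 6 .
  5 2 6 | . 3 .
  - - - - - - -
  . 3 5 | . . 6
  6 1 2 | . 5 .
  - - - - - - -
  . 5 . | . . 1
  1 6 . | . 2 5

Step 1. [r5c5∈{4}] only 4 remains possible at r5c5 ⇒ r5c5=4.
Step 2. [r3c4∈{1,2,4}] in row 3, 2 fits only at r3c4. So r3c4=2.
Step 3. [r6c4∈{3}] only 3 remains possible at r6c4 ⇒ r6c4=3.
Step 4. [r2c6∈{4}] nothing but 4 survives at r2c6 ⇒ r2c6=4.
Step 5. [r1c4∈{1,5}] row 1 places 5 nowhere but r1c4. So r1c4=5.
Step 6. [r3c5∈{1}] r3c5's peers cover all but 1. So r3c5=1.
Step 7. [r5c4∈{6}] nothing but 6 survives at r5c4. So r5c4=6.
Step 8. [r5c3∈{3}] only 3 remains possible at r5c3 ⇒ r5c3=3.
Step 9. [r4c6∈{3}] r4c6's peers cover all but 3. So r4c6=3.
Step 10. [r5c1∈{2}] nothing but 2 survives at r5c1 ⇒ r5c1=2.
Step 11. [r3c1∈{4}] only 4 remains possible at r3c1, so r3c1=4.
Step 12. [r6c3∈{4}] r6c3 is down to just 4 ⇒ r6c3=4.
Step 13. [r1c3∈{1}] nothing but 1 survives at r1c3 ⇒ r1c3=1.
Step 14. [r1c6∈{2}] nothing but 2 survives at r1c6 ⇒ r1c6=2.
Step 15. [r4c4∈{4}] r4c4 has the single candidate 4. So r4c4=4.
Step 16. [r2c4∈{1}] only 1 remains possible at r2c4 ⇒ r2c4=1.

Answer: 3 4 1 5 6 2 / 5 2 6 1 3 4 / 4 3 5 2 1 6 / 6 1 2 4 5 3 / 2 5 3 6 4 1 / 1 6 4 3 2 5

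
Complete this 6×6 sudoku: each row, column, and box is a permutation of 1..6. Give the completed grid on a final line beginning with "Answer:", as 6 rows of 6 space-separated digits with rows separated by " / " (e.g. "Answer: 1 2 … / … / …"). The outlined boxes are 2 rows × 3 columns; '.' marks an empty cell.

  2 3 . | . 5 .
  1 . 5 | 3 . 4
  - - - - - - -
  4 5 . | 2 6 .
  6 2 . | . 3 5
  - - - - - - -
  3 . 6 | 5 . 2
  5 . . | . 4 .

Step 1. [r3c6∈{1}] r3c6 has the single candidate 1 ⇒ r3c6=1.
Step 2. [r6c2∈{1}] r6c2 is down to just 1, so r6c2=1.
Step 3. [r6c4∈{6}] r6c4 is down to just 6 ⇒ r6c4=6.
Step 4. [r6c6∈{3}] r6c6 has the single candidate 3 ⇒ r6c6=3.
Step 5. [r2c5∈{2}] r2c5 has the single candidate 2. So r2c5=2.
Step 6. [r5c5∈{1}] r5c5's peers cover all but 1, so r5c5=1.
Step 7. [r3c3∈{3}] r3c3's peers cover all but 3 ⇒ r3c3=3.
Step 8. [r1c6∈{6}] r1c6 has the single candidate 6. So r1c6=6.
Step 9. [r5c2∈{4}] r5c2 has the single candidate 4 ⇒ r5c2=4.
Step 10. [r4c4∈{4}] r4c4 is down to just 4, so r4c4=4.
Step 11. [r4c3∈{1}] only 1 remains possible at r4c3 ⇒ r4c3=1.
Step 12. [r2c2∈{6}] r2c2 is down to just 6, so r2c2=6.
Step 13. [r6c3∈{2}] nothing but 2 survives at r6c3, so r6c3=2.
Step 14. [r1c4∈{1}] r1c4 has the single candidate 1 ⇒ r1c4=1.
Step 15. [r1c3∈{4}] r1c3 has the single candidate 4. So r1c3=4.

Answer: 2 3 4 1 5 6 / 1 6 5 3 2 4 / 4 5 3 2 6 1 / 6 2 1 4 3 5 / 3 4 6 5 1 2 / 5 1 2 6 4 3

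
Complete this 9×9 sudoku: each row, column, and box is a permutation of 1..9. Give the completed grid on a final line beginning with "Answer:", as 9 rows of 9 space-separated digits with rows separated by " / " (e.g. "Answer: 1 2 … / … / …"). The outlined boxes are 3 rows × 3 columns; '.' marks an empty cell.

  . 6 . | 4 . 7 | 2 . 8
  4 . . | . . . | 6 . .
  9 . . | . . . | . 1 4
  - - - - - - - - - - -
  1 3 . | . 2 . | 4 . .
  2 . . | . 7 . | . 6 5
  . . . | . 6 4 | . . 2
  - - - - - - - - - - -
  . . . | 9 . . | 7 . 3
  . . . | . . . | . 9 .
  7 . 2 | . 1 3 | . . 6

Step 1. [r4c3∈{5,6,7,8,9}] r4c3 is the only open cell in row 4 admitting 6, so r4c3=6.
Step 2. [r1c3∈{1,3,5}] in row 1, 1 fits only at r1c3 ⇒ r1c3=1.
Step 3. [r9c2∈{4,5,8,9}] row 9 places 9 nowhere but r9c2 ⇒ r9c2=9.
Step 4. [r1c5∈{3,5,9}] r1c5 is the only open cell in row 1 admitting 9. So r1c5=9.
Step 5. [r7c2∈{1,4,5,8}] 1 has one home in row 7: r7c2, so r7c2=1.
Step 6. [r7c8∈{2,4,5,8}] across col 8, 2 lands solely at r7c8 ⇒ r7c8=2.
Step 7. [r8c4∈{2,5,6,7,8}] row 8 places 7 nowhere but r8c4, so r8c4=7.
Step 8. [r8c6∈{2,5,6,8}] r8c6 is the only open cell in row 8 admitting 2. So r8c6=2.
Step 9. [r3c4∈{2,3,5,6,8}] across col 4, 6 lands solely at r3c4 ⇒ r3c4=6.
Step 10. [r2c4∈{1,2,3,5,8}] r2c4 is the only open cell in col 4 admitting 2 ⇒ r2c4=2.
Step 11. [r8c1∈{3,5,6,8}] r8c1 is the only open cell in row 8 admitting 6, so r8c1=6.
Step 12. [r8c3∈{3,4,5,8}] row 8 places 3 nowhere but r8c3, so r8c3=3.
Step 13. [r3c2∈{2,5,7,8}] row 3 places 2 nowhere but r3c2, so r3c2=2.
Step 14. [r3c3∈{5,7,8}] across row 3, 7 lands solely at r3c3, so r3c3=7.
Step 15. [r2c6∈{1,5,8}] in row 2, 1 fits only at r2c6. So r2c6=1.
Step 16. [r6c2∈{5,7,8}] col 2 places 7 nowhere but r6c2 ⇒ r6c2=7.
Step 17. [r9c8∈{4,5,8}] across row 9, 4 lands solely at r9c8. So r9c8=4.
Step 18. [r1c1∈{3,5}] 3 has one home in col 1: r1c1. So r1c1=3.
Step 19. [r2c9∈{7,9}] 9 has one home in row 2: r2c9, so r2c9=9.
Step 20. [r2c8∈{3,5,7}] 7 has one home in row 2: r2c8. So r2c8=7.
Step 21. [r4c8∈{8}] only 8 remains possible at r4c8, so r4c8=8.
Step 22. [r3c7∈{3,5}] r3c7 is the only open cell in box 3 admitting 3 ⇒ r3c7=3.
Step 23. [r5c4∈{1,3,8}] across row 5, 3 lands solely at r5c4. So r5c4=3.
Step 24. [r4c4∈{5}] only 5 remains possible at r4c4. So r4c4=5.
Step 25. [r9c4∈{8}] only 8 remains possible at r9c4, so r9c4=8.
Step 26. [r5c6∈{8,9}] in box 5, 8 fits only at r5c6 ⇒ r5c6=8.
Step 27. [r5c7∈{1,9}] row 5 places 1 nowhere but r5c7 ⇒ r5c7=1.
Step 28. [r3c6∈{5}] nothing but 5 survives at r3c6 ⇒ r3c6=5.
Step 29. [r5c3∈{4,9}] in row 5, 9 fits only at r5c3, so r5c3=9.
Step 30. [r7c3∈{4,5,8}] col 3 places 4 nowhere but r7c3, so r7c3=4.
Step 31. [r7c1∈{5,8}] 8 has one home in row 7: r7c1 ⇒ r7c1=8.
Step 32. [r2c2∈{5,8}] col 2 places 8 nowhere but r2c2, so r2c2=8.
Step 33. [r8c2∈{5}] only 5 remains possible at r8c2. So r8c2=5.
Step 34. [r6c1∈{5}] only 5 remains possible at r6c1, so r6c1=5.
Step 35. [r9c7∈{5}] r9c7's peers cover all but 5. So r9c7=5.
Step 36. [r7c5∈{5}] r7c5 has the single candidate 5 ⇒ r7c5=5.
Step 37. [r5c2∈{4}] r5c2's peers cover all but 4 ⇒ r5c2=4.
Step 38. [r4c9∈{7}] r4c9 is down to just 7, so r4c9=7.
Step 39. [r6c3∈{8}] r6c3's peers cover all but 8 ⇒ r6c3=8.
Step 40. [r8c7∈{8}] only 8 remains possible at r8c7. So r8c7=8.
Step 41. [r2c3∈{5}] only 5 remains possible at r2c3, so r2c3=5.
Step 42. [r3c5∈{8}] r3c5 has the single candidate 8, so r3c5=8.
Step 43. [r7c6∈{6}] r7c6 is down to just 6, so r7c6=6.
Step 44. [r1c8∈{5}] r1c8 is down to just 5, so r1c8=5.
Step 45. [r6c4∈{1}] r6c4 is down to just 1 ⇒ r6c4=1.
Step 46. [r6c8∈{3}] nothing but 3 survives at r6c8 ⇒ r6c8=3.
Step 47. [r8c5∈{4}] nothing but 4 survives at r8c5. So r8c5=4.
Step 48. [r2c5∈{3}] nothing but 3 survives at r2c5. So r2c5=3.
Step 49. [r4c6∈{9}] nothing but 9 survives at r4c6 ⇒ r4c6=9.
Step 50. [r8c9∈{1}] r8c9 has the single candidate 1, so r8c9=1.
Step 51. [r6c7∈{9}] r6c7 is down to just 9. So r6c7=9.

Answer: 3 6 1 4 9 7 2 5 8 / 4 8 5 2 3 1 6 7 9 / 9 2 7 6 8 5 3 1 4 / 1 3 6 5 2 9 4 8 7 / 2 4 9 3 7 8 1 6 5 / 5 7 8 1 6 4 9 3 2 / 8 1 4 9 5 6 7 2 3 / 6 5 3 7 4 2 8 9 1 / 7 9 2 8 1 3 5 4 6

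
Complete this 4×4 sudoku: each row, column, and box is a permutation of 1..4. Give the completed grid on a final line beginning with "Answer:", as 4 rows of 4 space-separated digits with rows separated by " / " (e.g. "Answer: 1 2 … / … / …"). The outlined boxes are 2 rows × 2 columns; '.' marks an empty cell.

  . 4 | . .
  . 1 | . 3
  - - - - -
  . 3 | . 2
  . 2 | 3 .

Step 1. [r4c4∈{1,4}] r4c4 is the only open cell in col 4 admitting 4, so r4c4=4.
Step 2. [r2c1∈{2}] nothing but 2 survives at r2c1. So r2c1=2.
Step 3. [r3c3∈{1}] nothing but 1 survives at r3c3 ⇒ r3c3=1.
Step 4. [r4c1∈{1}] only 1 remains possible at r4c1. So r4c1=1.
Step 5. [r1c3∈{2}] only 2 remains possible at r1c3. So r1c3=2.
Step 6. [r3c1∈{4}] r3c1 has the single candidate 4. So r3c1=4.
Step 7. [r2c3∈{4}] only 4 remains possible at r2c3, so r2c3=4.
Step 8. [r1c4∈{1}] r1c4 is down to just 1 ⇒ r1c4=1.
Step 9. [r1c1∈{3}] r1c1 has the single candidate 3, so r1c1=3.

Answer: 3 4 2 1 / 2 1 4 3 / 4 3 1 2 / 1 2 3 4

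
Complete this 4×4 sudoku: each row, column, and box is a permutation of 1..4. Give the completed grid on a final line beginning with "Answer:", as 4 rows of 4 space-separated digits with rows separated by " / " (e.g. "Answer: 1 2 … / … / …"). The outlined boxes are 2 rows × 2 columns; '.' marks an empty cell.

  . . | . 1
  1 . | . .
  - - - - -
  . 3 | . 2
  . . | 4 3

Step 1. [r1c1∈{2,3,4}] 3 has one home in col 1: r1c1 ⇒ r1c1=3.
Step 2. [r1c3∈{2}] r1c3's peers cover all but 2, so r1c3=2.
Step 3. [r2c2∈{2,4}] r2c2 is the only open cell in row 2 admitting 2, so r2c2=2.
Step 4. [r3c1∈{4}] r3c1 is down to just 4, so r3c1=4.
Step 5. [r2c3∈{3}] r2c3's peers cover all but 3 ⇒ r2c3=3.
Step 6. [r4c1∈{2}] only 2 remains possible at r4c1 ⇒ r4c1=2.
Step 7. [r4c2∈{1}] r4c2's peers cover all but 1, so r4c2=1.
Step 8. [r3c3∈{1}] only 1 remains possible at r3c3. So r3c3=1.
Step 9. [r2c4∈{4}] nothing but 4 survives at r2c4 ⇒ r2c4=4.
Step 10. [r1c2∈{4}] nothing but 4 survives at r1c2, so r1c2=4.

Answer: 3 4 2 1 / 1 2 3 4 / 4 3 1 2 / 2 1 4 3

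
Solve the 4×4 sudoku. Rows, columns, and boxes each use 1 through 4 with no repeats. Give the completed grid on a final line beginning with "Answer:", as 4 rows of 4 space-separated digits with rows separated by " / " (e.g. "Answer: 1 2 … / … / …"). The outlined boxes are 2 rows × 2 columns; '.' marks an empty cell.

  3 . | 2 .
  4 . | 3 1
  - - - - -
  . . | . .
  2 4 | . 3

Step 1. [r3c3∈{1,4}] in col 3, 4 fits only at r3c3. So r3c3=4.
Step 2. [r1c2∈{1}] r1c2's peers cover all but 1 ⇒ r1c2=1.
Step 3. [r3c1∈{1}] r3c1 has the single candidate 1 ⇒ r3c1=1.
Step 4. [r1c4∈{4}] r1c4 has the single candidate 4 ⇒ r1c4=4.
Step 5. [r2c2∈{2}] nothing but 2 survives at r2c2 ⇒ r2c2=2.
Step 6. [r3c2∈{3}] r3c2 has the single candidate 3 ⇒ r3c2=3.
Step 7. [r4c3∈{1}] nothing but 1 survives at r4c3 ⇒ r4c3=1.
Step 8. [r3c4∈{2}] r3c4 is down to just 2, so r3c4=2.

Answer: 3 1 2 4 / 4 2 3 1 / 1 3 4 2 / 2 4 1 3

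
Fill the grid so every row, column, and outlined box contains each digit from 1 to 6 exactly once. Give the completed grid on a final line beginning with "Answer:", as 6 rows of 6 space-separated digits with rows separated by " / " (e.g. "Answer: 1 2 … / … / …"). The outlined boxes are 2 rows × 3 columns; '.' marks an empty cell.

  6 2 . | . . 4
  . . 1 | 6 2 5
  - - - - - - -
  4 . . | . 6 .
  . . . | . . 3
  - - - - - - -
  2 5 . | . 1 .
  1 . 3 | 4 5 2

Step 1. [r3c6∈{1}] only 1 remains possible at r3c6. So r3c6=1.
Step 2. [r4c1∈{5}] nothing but 5 survives at r4c1 ⇒ r4c1=5.
Step 3. [r3c3∈{2}] only 2 remains possible at r3c3, so r3c3=2.
Step 4. [r4c3∈{6}] r4c3 has the single candidate 6. So r4c3=6.
Step 5. [r1c5∈{3}] r1c5 is down to just 3 ⇒ r1c5=3.
Step 6. [r2c2∈{3,4}] 4 has one home in row 2: r2c2, so r2c2=4.
Step 7. [r2c1∈{3}] only 3 remains possible at r2c1. So r2c1=3.
Step 8. [r4c5∈{4}] only 4 remains possible at r4c5. So r4c5=4.
Step 9. [r5c3∈{4}] r5c3 is down to just 4 ⇒ r5c3=4.
Step 10. [r5c6∈{6}] r5c6 has the single candidate 6, so r5c6=6.
Step 11. [r6c2∈{6}] only 6 remains possible at r6c2 ⇒ r6c2=6.
Step 12. [r3c4∈{5}] r3c4 is down to just 5, so r3c4=5.
Step 13. [r3c2∈{3}] nothing but 3 survives at r3c2 ⇒ r3c2=3.
Step 14. [r4c2∈{1}] only 1 remains possible at r4c2. So r4c2=1.
Step 15. [r1c4∈{1}] r1c4 is down to just 1 ⇒ r1c4=1.
Step 16. [r1c3∈{5}] only 5 remains possible at r1c3 ⇒ r1c3=5.
Step 17. [r4c4∈{2}] r4c4's peers cover all but 2, so r4c4=2.
Step 18. [r5c4∈{3}] r5c4 has the single candidate 3. So r5c4=3.

Answer: 6 2 5 1 3 4 / 3 4 1 6 2 5 / 4 3 2 5 6 1 / 5 1 6 2 4 3 / 2 5 4 3 1 6 / 1 6 3 4 5 2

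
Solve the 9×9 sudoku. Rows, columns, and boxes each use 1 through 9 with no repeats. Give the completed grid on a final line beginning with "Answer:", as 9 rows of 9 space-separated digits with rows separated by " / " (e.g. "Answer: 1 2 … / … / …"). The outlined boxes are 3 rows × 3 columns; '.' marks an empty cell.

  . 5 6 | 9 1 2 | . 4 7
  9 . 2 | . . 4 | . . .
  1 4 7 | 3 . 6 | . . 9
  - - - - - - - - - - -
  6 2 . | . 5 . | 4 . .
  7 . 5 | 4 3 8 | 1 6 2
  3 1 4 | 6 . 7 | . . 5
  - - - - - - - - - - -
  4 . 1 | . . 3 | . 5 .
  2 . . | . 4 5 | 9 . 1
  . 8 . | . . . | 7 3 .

Step 1. [r8c8∈{8}] nothing but 8 survives at r8c8, so r8c8=8.
Step 2. [r7c9∈{6}] r7c9 is down to just 6. So r7c9=6.
Step 3. [r8c4∈{7}] nothing but 7 survives at r8c4, so r8c4=7.
Step 4. [r6c7∈{8}] nothing but 8 survives at r6c7. So r6c7=8.
Step 5. [r9c3∈{9}] nothing but 9 survives at r9c3 ⇒ r9c3=9.
Step 6. [r2c2∈{3}] nothing but 3 survives at r2c2, so r2c2=3.
Step 7. [r7c5∈{2,8,9}] row 7 places 9 nowhere but r7c5, so r7c5=9.
Step 8. [r7c4∈{2,8}] row 7 places 8 nowhere but r7c4 ⇒ r7c4=8.
Step 9. [r3c7∈{2,5}] row 3 places 5 nowhere but r3c7, so r3c7=5.
Step 10. [r9c6∈{1}] r9c6's peers cover all but 1. So r9c6=1.
Step 11. [r4c8∈{7,9}] r4c8 is the only open cell in row 4 admitting 7, so r4c8=7.
Step 12. [r2c9∈{8}] r2c9's peers cover all but 8 ⇒ r2c9=8.
Step 13. [r9c5∈{2,6}] row 9 places 6 nowhere but r9c5 ⇒ r9c5=6.
Step 14. [r2c8∈{1}] r2c8 has the single candidate 1. So r2c8=1.
Step 15. [r9c1∈{5}] r9c1 is down to just 5. So r9c1=5.
Step 16. [r4c9∈{3}] nothing but 3 survives at r4c9 ⇒ r4c9=3.
Step 17. [r2c5∈{7}] r2c5's peers cover all but 7, so r2c5=7.
Step 18. [r8c2∈{6}] r8c2 has the single candidate 6, so r8c2=6.
Step 19. [r3c8∈{2}] r3c8 is down to just 2, so r3c8=2.
Step 20. [r2c4∈{5}] r2c4 is down to just 5 ⇒ r2c4=5.
Step 21. [r2c7∈{6}] r2c7 has the single candidate 6. So r2c7=6.
Step 22. [r4c3∈{8}] only 8 remains possible at r4c3, so r4c3=8.
Step 23. [r3c5∈{8}] r3c5 has the single candidate 8, so r3c5=8.
Step 24. [r1c7∈{3}] r1c7's peers cover all but 3 ⇒ r1c7=3.
Step 25. [r1c1∈{8}] nothing but 8 survives at r1c1. So r1c1=8.
Step 26. [r6c8∈{9}] r6c8 has the single candidate 9 ⇒ r6c8=9.
Step 27. [r8c3∈{3}] r8c3's peers cover all but 3. So r8c3=3.
Step 28. [r6c5∈{2}] nothing but 2 survives at r6c5, so r6c5=2.
Step 29. [r4c6∈{9}] r4c6's peers cover all but 9, so r4c6=9.
Step 30. [r7c7∈{2}] only 2 remains possible at r7c7. So r7c7=2.
Step 31. [r4c4∈{1}] nothing but 1 survives at r4c4, so r4c4=1.
Step 32. [r7c2∈{7}] r7c2's peers cover all but 7 ⇒ r7c2=7.
Step 33. [r5c2∈{9}] r5c2's peers cover all but 9. So r5c2=9.
Step 34. [r9c4∈{2}] only 2 remains possible at r9c4. So r9c4=2.
Step 35. [r9c9∈{4}] r9c9 has the single candidate 4 ⇒ r9c9=4.

Answer: 8 5 6 9 1 2 3 4 7 / 9 3 2 5 7 4 6 1 8 / 1 4 7 3 8 6 5 2 9 / 6 2 8 1 5 9 4 7 3 / 7 9 5 4 3 8 1 6 2 / 3 1 4 6 2 7 8 9 5 / 4 7 1 8 9 3 2 5 6 / 2 6 3 7 4 5 9 8 1 / 5 8 9 2 6 1 7 3 4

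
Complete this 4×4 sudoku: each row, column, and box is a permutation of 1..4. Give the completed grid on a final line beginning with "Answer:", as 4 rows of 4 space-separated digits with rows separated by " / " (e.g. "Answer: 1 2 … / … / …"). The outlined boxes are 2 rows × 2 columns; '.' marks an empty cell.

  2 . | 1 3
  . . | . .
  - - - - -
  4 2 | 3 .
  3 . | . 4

Step 1. [r2c2∈{1,3,4}] in row 2, 3 fits only at r2c2. So r2c2=3.
Step 2. [r2c4∈{2}] r2c4 is down to just 2, so r2c4=2.
Step 3. [r3c4∈{1}] r3c4's peers cover all but 1, so r3c4=1.
Step 4. [r2c1∈{1}] only 1 remains possible at r2c1. So r2c1=1.
Step 5. [r2c3∈{4}] only 4 remains possible at r2c3. So r2c3=4.
Step 6. [r1c2∈{4}] nothing but 4 survives at r1c2. So r1c2=4.
Step 7. [r4c2∈{1}] r4c2 is down to just 1, so r4c2=1.
Step 8. [r4c3∈{2}] r4c3 is down to just 2, so r4c3=2.

Answer: 2 4 1 3 / 1 3 4 2 / 4 2 3 1 / 3 1 2 4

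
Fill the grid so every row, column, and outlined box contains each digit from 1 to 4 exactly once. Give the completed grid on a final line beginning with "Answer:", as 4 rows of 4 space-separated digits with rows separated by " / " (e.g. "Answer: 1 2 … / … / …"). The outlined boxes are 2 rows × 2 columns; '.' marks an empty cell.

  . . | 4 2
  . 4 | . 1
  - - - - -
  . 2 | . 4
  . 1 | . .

Step 1. [r3c1∈{3}] r3c1's peers cover all but 3 ⇒ r3c1=3.
Step 2. [r4c4∈{3}] nothing but 3 survives at r4c4 ⇒ r4c4=3.
Step 3. [r2c3∈{3}] r2c3 is down to just 3, so r2c3=3.
Step 4. [r4c3∈{2}] r4c3 has the single candidate 2 ⇒ r4c3=2.
Step 5. [r3c3∈{1}] nothing but 1 survives at r3c3. So r3c3=1.
Step 6. [r4c1∈{4}] only 4 remains possible at r4c1, so r4c1=4.
Step 7. [r1c1∈{1}] r1c1's peers cover all but 1, so r1c1=1.
Step 8. [r2c1∈{2}] r2c1 is down to just 2, so r2c1=2.
Step 9. [r1c2∈{3}] only 3 remains possible at r1c2 ⇒ r1c2=3.

Answer: 1 3 4 2 / 2 4 3 1 / 3 2 1 4 / 4 1 2 3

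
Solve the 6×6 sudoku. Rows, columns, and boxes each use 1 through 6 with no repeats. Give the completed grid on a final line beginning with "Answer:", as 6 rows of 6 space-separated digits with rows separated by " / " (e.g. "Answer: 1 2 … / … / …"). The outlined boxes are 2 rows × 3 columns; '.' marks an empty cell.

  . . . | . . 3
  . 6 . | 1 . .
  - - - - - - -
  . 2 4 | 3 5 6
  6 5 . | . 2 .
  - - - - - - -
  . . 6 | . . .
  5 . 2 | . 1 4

Step 1. [r2c5∈{4}] r2c5 is down to just 4. So r2c5=4.
Step 2. [r3c1∈{1}] r3c1 has the single candidate 1 ⇒ r3c1=1.
Step 3. [r5c2∈{1,3,4}] r5c2 is the only open cell in row 5 admitting 1 ⇒ r5c2=1.
Step 4. [r5c1∈{3,4}] in row 5, 4 fits only at r5c1 ⇒ r5c1=4.
Step 5. [r2c1∈{2,3}] r2c1 is the only open cell in col 1 admitting 3. So r2c1=3.
Step 6. [r2c6∈{2,5}] r2c6 is the only open cell in row 2 admitting 2. So r2c6=2.
Step 7. [r1c4∈{5,6}] across box 2, 5 lands solely at r1c4 ⇒ r1c4=5.
Step 8. [r1c1∈{2}] r1c1 has the single candidate 2. So r1c1=2.
Step 9. [r1c5∈{6}] only 6 remains possible at r1c5, so r1c5=6.
Step 10. [r5c4∈{2}] r5c4 is down to just 2, so r5c4=2.
Step 11. [r4c3∈{3}] r4c3 has the single candidate 3, so r4c3=3.
Step 12. [r5c6∈{5}] r5c6's peers cover all but 5 ⇒ r5c6=5.
Step 13. [r4c4∈{4}] r4c4 is down to just 4, so r4c4=4.
Step 14. [r5c5∈{3}] r5c5's peers cover all but 3, so r5c5=3.
Step 15. [r4c6∈{1}] only 1 remains possible at r4c6. So r4c6=1.
Step 16. [r2c3∈{5}] r2c3 has the single candidate 5, so r2c3=5.
Step 17. [r1c2∈{4}] only 4 remains possible at r1c2 ⇒ r1c2=4.
Step 18. [r6c4∈{6}] r6c4 has the single candidate 6. So r6c4=6.
Step 19. [r6c2∈{3}] nothing but 3 survives at r6c2. So r6c2=3.
Step 20. [r1c3∈{1}] r1c3's peers cover all but 1, so r1c3=1.

Answer: 2 4 1 5 6 3 / 3 6 5 1 4 2 / 1 2 4 3 5 6 / 6 5 3 4 2 1 / 4 1 6 2 3 5 / 5 3 2 6 1 4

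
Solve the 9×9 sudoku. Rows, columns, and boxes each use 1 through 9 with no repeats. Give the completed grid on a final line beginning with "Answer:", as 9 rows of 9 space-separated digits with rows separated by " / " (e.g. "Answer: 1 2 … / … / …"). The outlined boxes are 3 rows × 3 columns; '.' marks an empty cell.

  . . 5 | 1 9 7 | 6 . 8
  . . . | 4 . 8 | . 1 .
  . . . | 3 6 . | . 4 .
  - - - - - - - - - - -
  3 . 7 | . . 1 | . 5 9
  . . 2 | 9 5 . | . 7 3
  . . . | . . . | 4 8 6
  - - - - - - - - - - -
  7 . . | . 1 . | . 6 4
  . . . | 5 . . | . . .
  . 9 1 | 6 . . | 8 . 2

Step 1. [r8c3∈{3,4,6,8}] 4 has one home in col 3: r8c3 ⇒ r8c3=4.
Step 2. [r2c5∈{2}] r2c5's peers cover all but 2 ⇒ r2c5=2.
Step 3. [r9c8∈{3}] r9c8 has the single candidate 3 ⇒ r9c8=3.
Step 4. [r1c2∈{2,3,4}] row 1 places 3 nowhere but r1c2 ⇒ r1c2=3.
Step 5. [r4c2∈{4,6,8}] row 4 places 6 nowhere but r4c2. So r4c2=6.
Step 6. [r7c7∈{5,9}] across box 9, 5 lands solely at r7c7, so r7c7=5.
Step 7. [r5c2∈{1,4,8}] across col 2, 4 lands solely at r5c2 ⇒ r5c2=4.
Step 8. [r9c5∈{4,7}] 7 has one home in row 9: r9c5. So r9c5=7.
Step 9. [r2c2∈{7}] nothing but 7 survives at r2c2. So r2c2=7.
Step 10. [r7c6∈{2,3,9}] 9 has one home in row 7: r7c6, so r7c6=9.
Step 11. [r8c1∈{2,6,8}] r8c1 is the only open cell in row 8 admitting 6, so r8c1=6.
Step 12. [r2c1∈{9}] r2c1's peers cover all but 9. So r2c1=9.
Step 13. [r3c7∈{2,7,9}] 9 has one home in row 3: r3c7, so r3c7=9.
Step 14. [r3c3∈{8}] nothing but 8 survives at r3c3, so r3c3=8.
Step 15. [r5c7∈{1}] r5c7's peers cover all but 1 ⇒ r5c7=1.
Step 16. [r6c2∈{1,5}] r6c2 is the only open cell in col 2 admitting 5, so r6c2=5.
Step 17. [r3c2∈{1,2}] in col 2, 1 fits only at r3c2 ⇒ r3c2=1.
Step 18. [r6c5∈{3}] r6c5 is down to just 3, so r6c5=3.
Step 19. [r8c5∈{8}] r8c5's peers cover all but 8 ⇒ r8c5=8.
Step 20. [r7c4∈{2}] only 2 remains possible at r7c4, so r7c4=2.
Step 21. [r3c9∈{5,7}] across row 3, 7 lands solely at r3c9. So r3c9=7.
Step 22. [r1c8∈{2}] nothing but 2 survives at r1c8. So r1c8=2.
Step 23. [r3c1∈{2}] r3c1 has the single candidate 2, so r3c1=2.
Step 24. [r6c1∈{1}] nothing but 1 survives at r6c1, so r6c1=1.
Step 25. [r8c8∈{9}] r8c8 is down to just 9, so r8c8=9.
Step 26. [r5c1∈{8}] r5c1 is down to just 8, so r5c1=8.
Step 27. [r4c7∈{2}] nothing but 2 survives at r4c7, so r4c7=2.
Step 28. [r2c3∈{6}] nothing but 6 survives at r2c3 ⇒ r2c3=6.
Step 29. [r3c6∈{5}] only 5 remains possible at r3c6. So r3c6=5.
Step 30. [r8c2∈{2}] nothing but 2 survives at r8c2 ⇒ r8c2=2.
Step 31. [r8c9∈{1}] r8c9's peers cover all but 1, so r8c9=1.
Step 32. [r8c6∈{3}] r8c6 is down to just 3 ⇒ r8c6=3.
Step 33. [r6c6∈{2}] nothing but 2 survives at r6c6 ⇒ r6c6=2.
Step 34. [r7c2∈{8}] r7c2 has the single candidate 8, so r7c2=8.
Step 35. [r7c3∈{3}] r7c3 is down to just 3, so r7c3=3.
Step 36. [r9c6∈{4}] nothing but 4 survives at r9c6, so r9c6=4.
Step 37. [r2c7∈{3}] r2c7 is down to just 3, so r2c7=3.
Step 38. [r1c1∈{4}] r1c1 has the single candidate 4. So r1c1=4.
Step 39. [r4c5∈{4}] r4c5 has the single candidate 4 ⇒ r4c5=4.
Step 40. [r8c7∈{7}] r8c7 has the single candidate 7. So r8c7=7.
Step 41. [r4c4∈{8}] r4c4's peers cover all but 8, so r4c4=8.
Step 42. [r6c3∈{9}] r6c3 has the single candidate 9 ⇒ r6c3=9.
Step 43. [r6c4∈{7}] r6c4 is down to just 7 ⇒ r6c4=7.
Step 44. [r9c1∈{5}] r9c1 is down to just 5. So r9c1=5.
Step 45. [r5c6∈{6}] only 6 remains possible at r5c6, so r5c6=6.
Step 46. [r2c9∈{5}] r2c9's peers cover all but 5. So r2c9=5.

Answer: 4 3 5 1 9 7 6 2 8 / 9 7 6 4 2 8 3 1 5 / 2 1 8 3 6 5 9 4 7 / 3 6 7 8 4 1 2 5 9 / 8 4 2 9 5 6 1 7 3 / 1 5 9 7 3 2 4 8 6 / 7 8 3 2 1 9 5 6 4 / 6 2 4 5 8 3 7 9 1 / 5 9 1 6 7 4 8 3 2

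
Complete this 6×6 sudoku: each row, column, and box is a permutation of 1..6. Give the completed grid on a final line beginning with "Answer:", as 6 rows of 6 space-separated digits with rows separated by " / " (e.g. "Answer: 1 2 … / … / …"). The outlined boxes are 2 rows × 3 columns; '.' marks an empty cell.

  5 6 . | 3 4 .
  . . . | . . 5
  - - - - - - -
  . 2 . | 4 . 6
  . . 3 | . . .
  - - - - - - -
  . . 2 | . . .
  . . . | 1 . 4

Step 1. [r3c1∈{1}] only 1 remains possible at r3c1. So r3c1=1.
Step 2. [r6c5∈{2,3,5,6}] in row 6, 2 fits only at r6c5. So r6c5=2.
Step 3. [r5c2∈{1,3,4,5}] row 5 places 1 nowhere but r5c2 ⇒ r5c2=1.
Step 4. [r5c1∈{3,4,6}] across row 5, 4 lands solely at r5c1. So r5c1=4.
Step 5. [r3c3∈{5}] r3c3's peers cover all but 5 ⇒ r3c3=5.
Step 6. [r1c6∈{1,2}] across row 1, 2 lands solely at r1c6, so r1c6=2.
Step 7. [r2c5∈{1,6}] r2c5 is the only open cell in box 2 admitting 1, so r2c5=1.
Step 8. [r5c5∈{3,5,6}] col 5 places 6 nowhere but r5c5, so r5c5=6.
Step 9. [r5c4∈{5}] r5c4's peers cover all but 5 ⇒ r5c4=5.
Step 10. [r4c1∈{6}] r4c1 has the single candidate 6. So r4c1=6.
Step 11. [r6c1∈{3}] only 3 remains possible at r6c1, so r6c1=3.
Step 12. [r2c3∈{4}] nothing but 4 survives at r2c3 ⇒ r2c3=4.
Step 13. [r5c6∈{3}] r5c6 is down to just 3. So r5c6=3.
Step 14. [r1c3∈{1}] r1c3 is down to just 1 ⇒ r1c3=1.
Step 15. [r2c1∈{2}] r2c1 has the single candidate 2 ⇒ r2c1=2.
Step 16. [r3c5∈{3}] only 3 remains possible at r3c5. So r3c5=3.
Step 17. [r4c2∈{4}] nothing but 4 survives at r4c2 ⇒ r4c2=4.
Step 18. [r6c2∈{5}] r6c2 is down to just 5, so r6c2=5.
Step 19. [r6c3∈{6}] r6c3's peers cover all but 6 ⇒ r6c3=6.
Step 20. [r2c4∈{6}] nothing but 6 survives at r2c4, so r2c4=6.
Step 21. [r4c5∈{5}] nothing but 5 survives at r4c5, so r4c5=5.
Step 22. [r4c4∈{2}] r4c4's peers cover all but 2 ⇒ r4c4=2.
Step 23. [r4c6∈{1}] only 1 remains possible at r4c6, so r4c6=1.
Step 24. [r2c2∈{3}] nothing but 3 survives at r2c2, so r2c2=3.

Answer: 5 6 1 3 4 2 / 2 3 4 6 1 5 / 1 2 5 4 3 6 / 6 4 3 2 5 1 / 4 1 2 5 6 3 / 3 5 6 1 2 4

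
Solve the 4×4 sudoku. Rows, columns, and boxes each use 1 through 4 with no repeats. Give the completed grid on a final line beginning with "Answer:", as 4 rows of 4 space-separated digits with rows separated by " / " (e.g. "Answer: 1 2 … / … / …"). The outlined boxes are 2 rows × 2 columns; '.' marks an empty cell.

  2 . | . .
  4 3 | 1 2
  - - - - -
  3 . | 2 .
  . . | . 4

Step 1. [r1c2∈{1}] nothing but 1 survives at r1c2 ⇒ r1c2=1.
Step 2. [r1c3∈{3,4}] 4 has one home in row 1: r1c3, so r1c3=4.
Step 3. [r4c1∈{1}] r4c1's peers cover all but 1, so r4c1=1.
Step 4. [r4c3∈{3}] r4c3's peers cover all but 3. So r4c3=3.
Step 5. [r4c2∈{2}] r4c2 has the single candidate 2 ⇒ r4c2=2.
Step 6. [r3c4∈{1}] r3c4 has the single candidate 1. So r3c4=1.
Step 7. [r1c4∈{3}] r1c4's peers cover all but 3, so r1c4=3.
Step 8. [r3c2∈{4}] only 4 remains possible at r3c2, so r3c2=4.

Answer: 2 1 4 3 / 4 3 1 2 / 3 4 2 1 / 1 2 3 4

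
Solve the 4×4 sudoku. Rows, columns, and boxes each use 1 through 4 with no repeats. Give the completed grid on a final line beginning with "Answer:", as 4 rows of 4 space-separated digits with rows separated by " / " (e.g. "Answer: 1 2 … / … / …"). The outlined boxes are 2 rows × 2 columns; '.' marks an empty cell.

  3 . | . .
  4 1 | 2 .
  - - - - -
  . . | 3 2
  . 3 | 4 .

Step 1. [r4c4∈{1}] nothing but 1 survives at r4c4 ⇒ r4c4=1.
Step 2. [r4c1∈{2}] r4c1 has the single candidate 2. So r4c1=2.
Step 3. [r1c3∈{1}] r1c3 is down to just 1. So r1c3=1.
Step 4. [r1c4∈{4}] r1c4's peers cover all but 4, so r1c4=4.
Step 5. [r3c2∈{4}] only 4 remains possible at r3c2, so r3c2=4.
Step 6. [r3c1∈{1}] r3c1 is down to just 1 ⇒ r3c1=1.
Step 7. [r1c2∈{2}] r1c2's peers cover all but 2 ⇒ r1c2=2.
Step 8. [r2c4∈{3}] only 3 remains possible at r2c4. So r2c4=3.

Answer: 3 2 1 4 / 4 1 2 3 / 1 4 3 2 / 2 3 4 1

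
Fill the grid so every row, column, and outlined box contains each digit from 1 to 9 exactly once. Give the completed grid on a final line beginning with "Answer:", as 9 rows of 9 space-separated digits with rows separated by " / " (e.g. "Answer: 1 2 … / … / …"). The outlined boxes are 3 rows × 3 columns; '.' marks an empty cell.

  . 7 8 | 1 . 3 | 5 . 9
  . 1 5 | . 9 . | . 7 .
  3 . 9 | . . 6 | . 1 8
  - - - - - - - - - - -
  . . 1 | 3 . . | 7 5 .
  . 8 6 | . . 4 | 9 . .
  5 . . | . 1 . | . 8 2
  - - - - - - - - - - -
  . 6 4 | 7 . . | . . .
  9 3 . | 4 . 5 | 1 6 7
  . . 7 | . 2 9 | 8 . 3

Step 1. [r7c7∈{2}] r7c7 has the single candidate 2. So r7c7=2.
Step 2. [r3c7∈{4}] r3c7 has the single candidate 4. So r3c7=4.
Step 3. [r3c2∈{2}] r3c2 is down to just 2, so r3c2=2.
Step 4. [r4c9∈{4,6}] 4 has one home in col 9: r4c9 ⇒ r4c9=4.
Step 5. [r6c7∈{3,6}] in box 6, 6 fits only at r6c7, so r6c7=6.
Step 6. [r7c1∈{1,8}] across col 1, 8 lands solely at r7c1, so r7c1=8.
Step 7. [r1c1∈{4,6}] r1c1 is the only open cell in row 1 admitting 6 ⇒ r1c1=6.
Step 8. [r3c5∈{5,7}] row 3 places 7 nowhere but r3c5. So r3c5=7.
Step 9. [r4c1∈{2}] r4c1 is down to just 2, so r4c1=2.
Step 10. [r5c4∈{2,5}] row 5 places 2 nowhere but r5c4, so r5c4=2.
Step 11. [r4c6∈{8}] r4c6 is down to just 8, so r4c6=8.
Step 12. [r6c4∈{9}] nothing but 9 survives at r6c4. So r6c4=9.
Step 13. [r7c6∈{1}] only 1 remains possible at r7c6, so r7c6=1.
Step 14. [r2c9∈{6}] nothing but 6 survives at r2c9, so r2c9=6.
Step 15. [r1c8∈{2}] nothing but 2 survives at r1c8. So r1c8=2.
Step 16. [r2c7∈{3}] r2c7 has the single candidate 3, so r2c7=3.
Step 17. [r9c4∈{6}] only 6 remains possible at r9c4 ⇒ r9c4=6.
Step 18. [r1c5∈{4}] only 4 remains possible at r1c5, so r1c5=4.
Step 19. [r2c1∈{4}] nothing but 4 survives at r2c1 ⇒ r2c1=4.
Step 20. [r4c2∈{9}] only 9 remains possible at r4c2 ⇒ r4c2=9.
Step 21. [r7c8∈{9}] only 9 remains possible at r7c8. So r7c8=9.
Step 22. [r5c9∈{1}] r5c9 has the single candidate 1. So r5c9=1.
Step 23. [r6c6∈{7}] only 7 remains possible at r6c6, so r6c6=7.
Step 24. [r7c9∈{5}] only 5 remains possible at r7c9. So r7c9=5.
Step 25. [r9c1∈{1}] r9c1's peers cover all but 1. So r9c1=1.
Step 26. [r9c2∈{5}] r9c2 is down to just 5, so r9c2=5.
Step 27. [r5c8∈{3}] r5c8 is down to just 3, so r5c8=3.
Step 28. [r5c5∈{5}] r5c5 is down to just 5. So r5c5=5.
Step 29. [r9c8∈{4}] nothing but 4 survives at r9c8, so r9c8=4.
Step 30. [r7c5∈{3}] only 3 remains possible at r7c5, so r7c5=3.
Step 31. [r5c1∈{7}] only 7 remains possible at r5c1 ⇒ r5c1=7.
Step 32. [r2c6∈{2}] r2c6's peers cover all but 2 ⇒ r2c6=2.
Step 33. [r6c2∈{4}] r6c2's peers cover all but 4, so r6c2=4.
Step 34. [r6c3∈{3}] nothing but 3 survives at r6c3, so r6c3=3.
Step 35. [r8c3∈{2}] nothing but 2 survives at r8c3 ⇒ r8c3=2.
Step 36. [r4c5∈{6}] r4c5's peers cover all but 6. So r4c5=6.
Step 37. [r2c4∈{8}] r2c4 is down to just 8 ⇒ r2c4=8.
Step 38. [r8c5∈{8}] nothing but 8 survives at r8c5, so r8c5=8.
Step 39. [r3c4∈{5}] r3c4 is down to just 5, so r3c4=5.

Answer: 6 7 8 1 4 3 5 2 9 / 4 1 5 8 9 2 3 7 6 / 3 2 9 5 7 6 4 1 8 / 2 9 1 3 6 8 7 5 4 / 7 8 6 2 5 4 9 3 1 / 5 4 3 9 1 7 6 8 2 / 8 6 4 7 3 1 2 9 5 / 9 3 2 4 8 5 1 6 7 / 1 5 7 6 2 9 8 4 3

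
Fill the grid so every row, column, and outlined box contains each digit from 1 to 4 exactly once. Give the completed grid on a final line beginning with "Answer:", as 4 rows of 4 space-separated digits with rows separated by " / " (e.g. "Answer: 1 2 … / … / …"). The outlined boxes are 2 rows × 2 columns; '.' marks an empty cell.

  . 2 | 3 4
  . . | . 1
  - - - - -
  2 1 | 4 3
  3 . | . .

Step 1. [r2c3∈{2}] r2c3 is down to just 2. So r2c3=2.
Step 2. [r2c1∈{4}] r2c1's peers cover all but 4, so r2c1=4.
Step 3. [r1c1∈{1}] r1c1 has the single candidate 1, so r1c1=1.
Step 4. [r4c2∈{4}] r4c2 is down to just 4 ⇒ r4c2=4.
Step 5. [r2c2∈{3}] only 3 remains possible at r2c2, so r2c2=3.
Step 6. [r4c4∈{2}] nothing but 2 survives at r4c4, so r4c4=2.
Step 7. [r4c3∈{1}] nothing but 1 survives at r4c3. So r4c3=1.

Answer: 1 2 3 4 / 4 3 2 1 / 2 1 4 3 / 3 4 1 2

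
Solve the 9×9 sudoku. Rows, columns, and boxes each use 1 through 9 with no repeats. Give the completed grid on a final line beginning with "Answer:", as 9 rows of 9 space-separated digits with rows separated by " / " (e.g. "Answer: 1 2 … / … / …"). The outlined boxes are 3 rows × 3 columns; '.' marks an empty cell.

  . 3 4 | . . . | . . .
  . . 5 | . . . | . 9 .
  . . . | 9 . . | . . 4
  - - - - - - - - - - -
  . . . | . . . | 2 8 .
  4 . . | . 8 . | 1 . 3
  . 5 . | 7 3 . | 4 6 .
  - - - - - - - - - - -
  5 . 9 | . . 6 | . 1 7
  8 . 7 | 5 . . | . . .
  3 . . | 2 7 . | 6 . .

Step 1. [r8c2∈{1,2,4,6}] 6 has one home in row 8: r8c2 ⇒ r8c2=6.
Step 2. [r7c5∈{4}] only 4 remains possible at r7c5 ⇒ r7c5=4.
Step 3. [r1c1∈{1,2,6,7,9}] 9 has one home in row 1: r1c1, so r1c1=9.
Step 4. [r5c4∈{6}] r5c4 has the single candidate 6. So r5c4=6.
Step 5. [r8c7∈{3,9}] r8c7 is the only open cell in col 7 admitting 9. So r8c7=9.
Step 6. [r4c5∈{1,5,9}] r4c5 is the only open cell in col 5 admitting 9, so r4c5=9.
Step 7. [r8c5∈{1}] r8c5 is down to just 1, so r8c5=1.
Step 8. [r5c3∈{2}] r5c3's peers cover all but 2 ⇒ r5c3=2.
Step 9. [r6c1∈{1}] only 1 remains possible at r6c1 ⇒ r6c1=1.
Step 10. [r4c2∈{7}] r4c2's peers cover all but 7 ⇒ r4c2=7.
Step 11. [r4c9∈{5}] nothing but 5 survives at r4c9, so r4c9=5.
Step 12. [r8c6∈{3}] only 3 remains possible at r8c6. So r8c6=3.
Step 13. [r3c8∈{2,3,5,7}] r3c8 is the only open cell in col 8 admitting 3, so r3c8=3.
Step 14. [r7c4∈{8}] r7c4's peers cover all but 8. So r7c4=8.
Step 15. [r1c4∈{1}] r1c4 has the single candidate 1 ⇒ r1c4=1.
Step 16. [r2c9∈{1,2,6,8}] in col 9, 1 fits only at r2c9, so r2c9=1.
Step 17. [r6c6∈{2}] r6c6's peers cover all but 2 ⇒ r6c6=2.
Step 18. [r1c9∈{2,6,8}] across col 9, 6 lands solely at r1c9. So r1c9=6.
Step 19. [r1c8∈{2,5,7}] in box 3, 2 fits only at r1c8, so r1c8=2.
Step 20. [r1c5∈{5}] r1c5's peers cover all but 5. So r1c5=5.
Step 21. [r4c1∈{6}] r4c1 has the single candidate 6. So r4c1=6.
Step 22. [r3c3∈{1,6,8}] 6 has one home in col 3: r3c3, so r3c3=6.
Step 23. [r3c2∈{1,2,8}] 1 has one home in row 3: r3c2 ⇒ r3c2=1.
Step 24. [r2c2∈{2,8}] 8 has one home in col 2: r2c2 ⇒ r2c2=8.
Step 25. [r2c7∈{7}] r2c7 is down to just 7 ⇒ r2c7=7.
Step 26. [r1c6∈{7,8}] row 1 places 7 nowhere but r1c6, so r1c6=7.
Step 27. [r3c5∈{2}] only 2 remains possible at r3c5 ⇒ r3c5=2.
Step 28. [r4c4∈{4}] only 4 remains possible at r4c4, so r4c4=4.
Step 29. [r9c2∈{4}] nothing but 4 survives at r9c2. So r9c2=4.
Step 30. [r3c6∈{8}] r3c6 is down to just 8 ⇒ r3c6=8.
Step 31. [r5c8∈{7}] nothing but 7 survives at r5c8. So r5c8=7.
Step 32. [r3c1∈{7}] r3c1's peers cover all but 7 ⇒ r3c1=7.
Step 33. [r4c3∈{3}] r4c3's peers cover all but 3 ⇒ r4c3=3.
Step 34. [r9c8∈{5}] only 5 remains possible at r9c8. So r9c8=5.
Step 35. [r3c7∈{5}] r3c7's peers cover all but 5. So r3c7=5.
Step 36. [r2c4∈{3}] r2c4's peers cover all but 3 ⇒ r2c4=3.
Step 37. [r4c6∈{1}] r4c6 is down to just 1, so r4c6=1.
Step 38. [r8c8∈{4}] r8c8 has the single candidate 4, so r8c8=4.
Step 39. [r9c3∈{1}] r9c3's peers cover all but 1 ⇒ r9c3=1.
Step 40. [r1c7∈{8}] only 8 remains possible at r1c7 ⇒ r1c7=8.
Step 41. [r2c5∈{6}] nothing but 6 survives at r2c5. So r2c5=6.
Step 42. [r2c1∈{2}] nothing but 2 survives at r2c1 ⇒ r2c1=2.
Step 43. [r7c2∈{2}] only 2 remains possible at r7c2 ⇒ r7c2=2.
Step 44. [r5c2∈{9}] r5c2's peers cover all but 9 ⇒ r5c2=9.
Step 45. [r7c7∈{3}] nothing but 3 survives at r7c7. So r7c7=3.
Step 46. [r5c6∈{5}] r5c6's peers cover all but 5, so r5c6=5.
Step 47. [r8c9∈{2}] r8c9 has the single candidate 2, so r8c9=2.
Step 48. [r6c3∈{8}] r6c3 is down to just 8 ⇒ r6c3=8.
Step 49. [r9c6∈{9}] nothing but 9 survives at r9c6, so r9c6=9.
Step 50. [r9c9∈{8}] only 8 remains possible at r9c9. So r9c9=8.
Step 51. [r6c9∈{9}] nothing but 9 survives at r6c9 ⇒ r6c9=9.
Step 52. [r2c6∈{4}] r2c6 is down to just 4 ⇒ r2c6=4.

Answer: 9 3 4 1 5 7 8 2 6 / 2 8 5 3 6 4 7 9 1 / 7 1 6 9 2 8 5 3 4 / 6 7 3 4 9 1 2 8 5 / 4 9 2 6 8 5 1 7 3 / 1 5 8 7 3 2 4 6 9 / 5 2 9 8 4 6 3 1 7 / 8 6 7 5 1 3 9 4 2 / 3 4 1 2 7 9 6 5 8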